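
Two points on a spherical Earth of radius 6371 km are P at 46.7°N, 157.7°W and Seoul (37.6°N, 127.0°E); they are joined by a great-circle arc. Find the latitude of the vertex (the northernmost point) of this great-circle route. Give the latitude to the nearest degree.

The great circle lies in the plane with unit normal n̂ = (p₁ × p₂)/|p₁ × p₂|.
Here n̂_z ≈ -0.646; the vertex latitude is φ_max = arccos|n̂_z| ≈ 49.7°.
Check via Clairaut: cos φ_max = |cos φ₁| · sin C = cos(46.7°)·sin(70.5°) ≈ 0.646, again giving ≈ 49.7°.

≈ 50°N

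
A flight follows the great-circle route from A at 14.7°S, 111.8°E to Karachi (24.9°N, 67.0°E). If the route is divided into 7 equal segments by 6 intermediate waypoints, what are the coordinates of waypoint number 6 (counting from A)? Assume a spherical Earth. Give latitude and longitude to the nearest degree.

Convert each endpoint to a unit vector on the sphere (x = cos φ cos λ, y = cos φ sin λ, z = sin φ).
The central angle between the endpoints is δ = arccos(p₁·p₂) ≈ 1.029 rad (59.0°).
Interpolate at f = 6/7 with slerp weights a = sin((1−f)δ)/sin δ ≈ 0.171, b = sin(fδ)/sin δ ≈ 0.901.
p = a·p₁ + b·p₂ ≈ (0.258, 0.906, 0.336); φ = arcsin(p_z) ≈ 19.63°, λ = atan2(p_y, p_x) ≈ 74.11°.

≈ 20°N, 74°E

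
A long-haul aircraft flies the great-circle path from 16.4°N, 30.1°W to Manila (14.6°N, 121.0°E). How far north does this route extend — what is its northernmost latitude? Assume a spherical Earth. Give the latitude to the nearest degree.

≈ 48°N

The great circle lies in the plane with unit normal n̂ = (p₁ × p₂)/|p₁ × p₂|.
Here n̂_z ≈ +0.669; the vertex latitude is φ_max = arccos|n̂_z| ≈ 48.0°.
Check via Clairaut: cos φ_max = |cos φ₁| · sin C = cos(16.4°)·sin(44.2°) ≈ 0.669, again giving ≈ 48.0°.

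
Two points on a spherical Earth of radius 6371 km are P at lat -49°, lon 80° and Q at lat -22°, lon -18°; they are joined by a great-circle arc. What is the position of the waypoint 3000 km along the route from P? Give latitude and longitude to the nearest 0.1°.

≈ lat -51.0°, lon 37.6°

Convert each endpoint to a unit vector on the sphere (x = cos φ cos λ, y = cos φ sin λ, z = sin φ).
The central angle between the endpoints is δ = arccos(p₁·p₂) ≈ 1.371 rad (78.6°). The total great-circle distance is δ·R ≈ 1.371 × 6371 ≈ 8737 km, so the target fraction is f = 3000/8737 ≈ 0.343.
Interpolate at f ≈ 0.343 with slerp weights a = sin((1−f)δ)/sin δ ≈ 0.799, b = sin(fδ)/sin δ ≈ 0.463.
p = a·p₁ + b·p₂ ≈ (0.499, 0.384, -0.777); φ = arcsin(p_z) ≈ -50.97°, λ = atan2(p_y, p_x) ≈ 37.56°.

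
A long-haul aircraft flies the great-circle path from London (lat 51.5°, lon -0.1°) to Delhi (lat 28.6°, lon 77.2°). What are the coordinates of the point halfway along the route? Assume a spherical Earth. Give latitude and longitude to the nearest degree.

From cos δ = sin φ₁ sin φ₂ + cos φ₁ cos φ₂ cos Δλ, the central angle is δ ≈ 1.053 rad (60.3°).
Interpolate at f = 1/2 with slerp weights a = sin((1−f)δ)/sin δ ≈ 0.578, b = sin(fδ)/sin δ ≈ 0.578.
p = a·p₁ + b·p₂ ≈ (0.473, 0.495, 0.729); φ = arcsin(p_z) ≈ 46.84°, λ = atan2(p_y, p_x) ≈ 46.30°.

≈ lat 47°, lon 46°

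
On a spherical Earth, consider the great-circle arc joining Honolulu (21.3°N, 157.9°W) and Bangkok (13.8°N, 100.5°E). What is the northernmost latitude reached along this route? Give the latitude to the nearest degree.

The great circle lies in the plane with unit normal n̂ = (p₁ × p₂)/|p₁ × p₂|.
Here n̂_z ≈ -0.890; the vertex latitude is φ_max = arccos|n̂_z| ≈ 27.1°.

≈ 27°N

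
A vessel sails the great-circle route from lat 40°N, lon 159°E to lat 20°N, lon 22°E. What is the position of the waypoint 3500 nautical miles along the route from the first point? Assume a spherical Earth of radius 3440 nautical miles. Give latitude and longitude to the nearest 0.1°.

The haversine formula gives a central angle δ ≈ 1.882 rad (107.9°) between the endpoints. The total great-circle distance is δ·R ≈ 1.882 × 3440 ≈ 6476 nmi, so the target fraction is f = 3500/6476 ≈ 0.540.
Interpolate at f ≈ 0.540 with slerp weights a = sin((1−f)δ)/sin δ ≈ 0.800, b = sin(fδ)/sin δ ≈ 0.894.
p = a·p₁ + b·p₂ ≈ (0.207, 0.534, 0.820); φ = arcsin(p_z) ≈ 55.05°, λ = atan2(p_y, p_x) ≈ 68.83°.

≈ lat 55.1°N, lon 68.8°E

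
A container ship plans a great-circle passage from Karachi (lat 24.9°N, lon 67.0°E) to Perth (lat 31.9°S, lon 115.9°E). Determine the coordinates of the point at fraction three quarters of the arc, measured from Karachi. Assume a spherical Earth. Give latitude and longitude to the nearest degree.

From cos δ = sin φ₁ sin φ₂ + cos φ₁ cos φ₂ cos Δλ, the central angle is δ ≈ 1.283 rad (73.5°).
Interpolate at f = 3/4 with slerp weights a = sin((1−f)δ)/sin δ ≈ 0.329, b = sin(fδ)/sin δ ≈ 0.856.
p = a·p₁ + b·p₂ ≈ (-0.201, 0.928, -0.314); φ = arcsin(p_z) ≈ -18.28°, λ = atan2(p_y, p_x) ≈ 102.21°.

≈ lat 18°S, lon 102°E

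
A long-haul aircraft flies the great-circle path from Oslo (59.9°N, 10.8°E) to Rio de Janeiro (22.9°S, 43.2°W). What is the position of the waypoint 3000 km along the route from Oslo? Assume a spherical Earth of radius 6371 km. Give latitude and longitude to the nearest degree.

Write both endpoints as unit vectors p₁, p₂ with components (cos φ cos λ, cos φ sin λ, sin φ).
The central angle between the endpoints is δ = arccos(p₁·p₂) ≈ 1.636 rad (93.7°). The total great-circle distance is δ·R ≈ 1.636 × 6371 ≈ 10423 km, so the target fraction is f = 3000/10423 ≈ 0.288.
Interpolate at f ≈ 0.288 with slerp weights a = sin((1−f)δ)/sin δ ≈ 0.921, b = sin(fδ)/sin δ ≈ 0.455.
p = a·p₁ + b·p₂ ≈ (0.759, -0.200, 0.620); φ = arcsin(p_z) ≈ 38.29°, λ = atan2(p_y, p_x) ≈ -14.78°.

≈ 38°N, 15°W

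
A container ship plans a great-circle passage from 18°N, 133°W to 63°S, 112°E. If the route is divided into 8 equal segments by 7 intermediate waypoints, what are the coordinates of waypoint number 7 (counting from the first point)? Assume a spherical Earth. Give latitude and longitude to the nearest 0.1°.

The haversine formula gives a central angle δ ≈ 2.046 rad (117.2°) between the endpoints.
Interpolate at f = 7/8 with slerp weights a = sin((1−f)δ)/sin δ ≈ 0.285, b = sin(fδ)/sin δ ≈ 1.098.
p = a·p₁ + b·p₂ ≈ (-0.371, 0.264, -0.890); φ = arcsin(p_z) ≈ -62.89°, λ = atan2(p_y, p_x) ≈ 144.57°.

≈ 62.9°S, 144.6°E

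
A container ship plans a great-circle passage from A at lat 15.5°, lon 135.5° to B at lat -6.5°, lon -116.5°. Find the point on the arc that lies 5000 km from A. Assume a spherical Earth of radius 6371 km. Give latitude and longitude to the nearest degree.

Convert each endpoint to a unit vector on the sphere (x = cos φ cos λ, y = cos φ sin λ, z = sin φ).
The central angle between the endpoints is δ = arccos(p₁·p₂) ≈ 1.903 rad (109.0°). The total great-circle distance is δ·R ≈ 1.903 × 6371 ≈ 12124 km, so the target fraction is f = 5000/12124 ≈ 0.412.
Interpolate at f ≈ 0.412 with slerp weights a = sin((1−f)δ)/sin δ ≈ 0.951, b = sin(fδ)/sin δ ≈ 0.748.
p = a·p₁ + b·p₂ ≈ (-0.985, -0.022, 0.170); φ = arcsin(p_z) ≈ 9.76°, λ = atan2(p_y, p_x) ≈ -178.71°.

≈ lat 10°, lon -179°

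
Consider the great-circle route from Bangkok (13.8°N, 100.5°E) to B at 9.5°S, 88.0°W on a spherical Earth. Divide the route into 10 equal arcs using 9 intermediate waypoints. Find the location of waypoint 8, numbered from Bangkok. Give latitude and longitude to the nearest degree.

Write both endpoints as unit vectors p₁, p₂ with components (cos φ cos λ, cos φ sin λ, sin φ).
The central angle between the endpoints is δ = arccos(p₁·p₂) ≈ 2.978 rad (170.6°).
Interpolate at f = 8/10 with slerp weights a = sin((1−f)δ)/sin δ ≈ 3.447, b = sin(fδ)/sin δ ≈ 4.229.
p = a·p₁ + b·p₂ ≈ (-0.464, -0.877, 0.124); φ = arcsin(p_z) ≈ 7.14°, λ = atan2(p_y, p_x) ≈ -117.91°.

≈ 7°N, 118°W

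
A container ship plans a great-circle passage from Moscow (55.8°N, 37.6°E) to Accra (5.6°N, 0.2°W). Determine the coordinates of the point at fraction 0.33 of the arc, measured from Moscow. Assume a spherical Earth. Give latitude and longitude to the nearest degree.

≈ 41°N, 19°E

Convert each endpoint to a unit vector on the sphere (x = cos φ cos λ, y = cos φ sin λ, z = sin φ).
The central angle between the endpoints is δ = arccos(p₁·p₂) ≈ 1.021 rad (58.5°).
Interpolate at f = 0.33 with slerp weights a = sin((1−f)δ)/sin δ ≈ 0.741, b = sin(fδ)/sin δ ≈ 0.388.
p = a·p₁ + b·p₂ ≈ (0.716, 0.253, 0.651); φ = arcsin(p_z) ≈ 40.60°, λ = atan2(p_y, p_x) ≈ 19.45°.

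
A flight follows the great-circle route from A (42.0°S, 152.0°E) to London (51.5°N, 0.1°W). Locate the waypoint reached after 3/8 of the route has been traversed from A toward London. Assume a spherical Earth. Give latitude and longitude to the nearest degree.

The haversine formula gives a central angle δ ≈ 2.772 rad (158.8°) between the endpoints.
Interpolate at f = 3/8 with slerp weights a = sin((1−f)δ)/sin δ ≈ 2.733, b = sin(fδ)/sin δ ≈ 2.387.
p = a·p₁ + b·p₂ ≈ (-0.307, 0.951, 0.040); φ = arcsin(p_z) ≈ 2.28°, λ = atan2(p_y, p_x) ≈ 107.89°.

≈ (2°N, 108°E)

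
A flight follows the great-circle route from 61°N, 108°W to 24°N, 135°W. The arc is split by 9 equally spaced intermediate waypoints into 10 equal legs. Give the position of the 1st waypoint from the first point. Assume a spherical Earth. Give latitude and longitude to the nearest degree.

≈ 58°N, 113°W

Write both endpoints as unit vectors p₁, p₂ with components (cos φ cos λ, cos φ sin λ, sin φ).
The central angle between the endpoints is δ = arccos(p₁·p₂) ≈ 0.722 rad (41.4°).
Interpolate at f = 1/10 with slerp weights a = sin((1−f)δ)/sin δ ≈ 0.915, b = sin(fδ)/sin δ ≈ 0.109.
p = a·p₁ + b·p₂ ≈ (-0.208, -0.493, 0.845); φ = arcsin(p_z) ≈ 57.68°, λ = atan2(p_y, p_x) ≈ -112.86°.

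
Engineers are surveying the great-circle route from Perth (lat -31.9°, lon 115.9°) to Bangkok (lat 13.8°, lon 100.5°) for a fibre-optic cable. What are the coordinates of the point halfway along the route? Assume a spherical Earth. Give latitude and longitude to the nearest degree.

≈ lat -9°, lon 108°

Write both endpoints as unit vectors p₁, p₂ with components (cos φ cos λ, cos φ sin λ, sin φ).
The central angle between the endpoints is δ = arccos(p₁·p₂) ≈ 0.838 rad (48.0°).
Interpolate at f = 1/2 with slerp weights a = sin((1−f)δ)/sin δ ≈ 0.547, b = sin(fδ)/sin δ ≈ 0.547.
p = a·p₁ + b·p₂ ≈ (-0.300, 0.941, -0.159); φ = arcsin(p_z) ≈ -9.13°, λ = atan2(p_y, p_x) ≈ 107.68°.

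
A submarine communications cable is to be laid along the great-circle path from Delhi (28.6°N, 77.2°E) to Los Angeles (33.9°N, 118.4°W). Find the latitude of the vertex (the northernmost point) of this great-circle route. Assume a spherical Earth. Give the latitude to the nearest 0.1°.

The great circle lies in the plane with unit normal n̂ = (p₁ × p₂)/|p₁ × p₂|.
Here n̂_z ≈ +0.218; the vertex latitude is φ_max = arccos|n̂_z| ≈ 77.4°.
Check via Clairaut: cos φ_max = |cos φ₁| · sin C = cos(28.6°)·sin(14.4°) ≈ 0.218, again giving ≈ 77.4°.

≈ 77.4°N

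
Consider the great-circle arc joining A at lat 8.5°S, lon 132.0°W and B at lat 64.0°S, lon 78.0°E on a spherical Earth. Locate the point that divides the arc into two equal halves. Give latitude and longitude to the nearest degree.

Write both endpoints as unit vectors p₁, p₂ with components (cos φ cos λ, cos φ sin λ, sin φ).
The central angle between the endpoints is δ = arccos(p₁·p₂) ≈ 1.816 rad (104.0°).
Interpolate at f = 1/2 with slerp weights a = sin((1−f)δ)/sin δ ≈ 0.813, b = sin(fδ)/sin δ ≈ 0.813.
p = a·p₁ + b·p₂ ≈ (-0.464, -0.249, -0.850); φ = arcsin(p_z) ≈ -58.25°, λ = atan2(p_y, p_x) ≈ -151.78°.

≈ lat 58°S, lon 152°W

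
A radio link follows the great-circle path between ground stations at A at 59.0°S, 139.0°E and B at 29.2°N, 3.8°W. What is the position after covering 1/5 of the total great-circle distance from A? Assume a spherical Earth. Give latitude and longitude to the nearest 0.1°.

≈ 62.7°S, 79.5°E

Convert each endpoint to a unit vector on the sphere (x = cos φ cos λ, y = cos φ sin λ, z = sin φ).
The central angle between the endpoints is δ = arccos(p₁·p₂) ≈ 2.460 rad (140.9°).
Interpolate at f = 1/5 with slerp weights a = sin((1−f)δ)/sin δ ≈ 1.463, b = sin(fδ)/sin δ ≈ 0.749.
p = a·p₁ + b·p₂ ≈ (0.084, 0.451, -0.889); φ = arcsin(p_z) ≈ -62.69°, λ = atan2(p_y, p_x) ≈ 79.46°.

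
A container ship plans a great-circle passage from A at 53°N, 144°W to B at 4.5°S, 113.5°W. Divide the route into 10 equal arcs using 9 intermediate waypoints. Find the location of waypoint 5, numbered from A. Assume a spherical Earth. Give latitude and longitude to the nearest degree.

Convert each endpoint to a unit vector on the sphere (x = cos φ cos λ, y = cos φ sin λ, z = sin φ).
The central angle between the endpoints is δ = arccos(p₁·p₂) ≈ 1.099 rad (63.0°).
Interpolate at f = 5/10 with slerp weights a = sin((1−f)δ)/sin δ ≈ 0.586, b = sin(fδ)/sin δ ≈ 0.586.
p = a·p₁ + b·p₂ ≈ (-0.519, -0.743, 0.422); φ = arcsin(p_z) ≈ 24.98°, λ = atan2(p_y, p_x) ≈ -124.90°.

≈ 25°N, 125°W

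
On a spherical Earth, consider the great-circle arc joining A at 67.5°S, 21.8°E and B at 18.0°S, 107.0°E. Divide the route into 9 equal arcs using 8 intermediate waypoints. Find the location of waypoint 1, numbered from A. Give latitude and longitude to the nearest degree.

Convert each endpoint to a unit vector on the sphere (x = cos φ cos λ, y = cos φ sin λ, z = sin φ).
The central angle between the endpoints is δ = arccos(p₁·p₂) ≈ 1.249 rad (71.6°).
Interpolate at f = 1/9 with slerp weights a = sin((1−f)δ)/sin δ ≈ 0.944, b = sin(fδ)/sin δ ≈ 0.146.
p = a·p₁ + b·p₂ ≈ (0.295, 0.267, -0.917); φ = arcsin(p_z) ≈ -66.56°, λ = atan2(p_y, p_x) ≈ 42.13°.

≈ 67°S, 42°E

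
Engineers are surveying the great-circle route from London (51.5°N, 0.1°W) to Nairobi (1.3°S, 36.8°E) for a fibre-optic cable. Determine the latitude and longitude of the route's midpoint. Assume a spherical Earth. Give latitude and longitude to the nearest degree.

≈ 26°N, 23°E

Write both endpoints as unit vectors p₁, p₂ with components (cos φ cos λ, cos φ sin λ, sin φ).
The central angle between the endpoints is δ = arccos(p₁·p₂) ≈ 1.070 rad (61.3°).
Interpolate at f = 1/2 with slerp weights a = sin((1−f)δ)/sin δ ≈ 0.581, b = sin(fδ)/sin δ ≈ 0.581.
p = a·p₁ + b·p₂ ≈ (0.827, 0.347, 0.442); φ = arcsin(p_z) ≈ 26.21°, λ = atan2(p_y, p_x) ≈ 22.79°.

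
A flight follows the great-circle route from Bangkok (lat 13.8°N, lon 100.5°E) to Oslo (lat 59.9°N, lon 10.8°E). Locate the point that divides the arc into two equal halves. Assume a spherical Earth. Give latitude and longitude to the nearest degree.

≈ lat 45°N, lon 73°E

Convert each endpoint to a unit vector on the sphere (x = cos φ cos λ, y = cos φ sin λ, z = sin φ).
The central angle between the endpoints is δ = arccos(p₁·p₂) ≈ 1.360 rad (77.9°).
Interpolate at f = 1/2 with slerp weights a = sin((1−f)δ)/sin δ ≈ 0.643, b = sin(fδ)/sin δ ≈ 0.643.
p = a·p₁ + b·p₂ ≈ (0.203, 0.675, 0.710); φ = arcsin(p_z) ≈ 45.22°, λ = atan2(p_y, p_x) ≈ 73.25°.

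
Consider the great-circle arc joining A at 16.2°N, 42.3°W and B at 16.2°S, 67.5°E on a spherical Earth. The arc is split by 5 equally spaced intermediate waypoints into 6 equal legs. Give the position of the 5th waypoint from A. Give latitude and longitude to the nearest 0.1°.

≈ 11.8°S, 48.6°E

From cos δ = sin φ₁ sin φ₂ + cos φ₁ cos φ₂ cos Δλ, the central angle is δ ≈ 1.972 rad (113.0°).
Interpolate at f = 5/6 with slerp weights a = sin((1−f)δ)/sin δ ≈ 0.351, b = sin(fδ)/sin δ ≈ 1.083.
p = a·p₁ + b·p₂ ≈ (0.647, 0.735, -0.204); φ = arcsin(p_z) ≈ -11.80°, λ = atan2(p_y, p_x) ≈ 48.62°.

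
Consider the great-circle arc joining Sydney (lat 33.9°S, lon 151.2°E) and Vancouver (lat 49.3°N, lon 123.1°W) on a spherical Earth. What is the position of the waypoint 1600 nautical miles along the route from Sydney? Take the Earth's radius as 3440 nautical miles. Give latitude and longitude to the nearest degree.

≈ lat 14°S, lon 170°E

Convert each endpoint to a unit vector on the sphere (x = cos φ cos λ, y = cos φ sin λ, z = sin φ).
The central angle between the endpoints is δ = arccos(p₁·p₂) ≈ 1.963 rad (112.5°). The total great-circle distance is δ·R ≈ 1.963 × 3440 ≈ 6753 nmi, so the target fraction is f = 1600/6753 ≈ 0.237.
Interpolate at f ≈ 0.237 with slerp weights a = sin((1−f)δ)/sin δ ≈ 1.079, b = sin(fδ)/sin δ ≈ 0.485.
p = a·p₁ + b·p₂ ≈ (-0.958, 0.166, -0.234); φ = arcsin(p_z) ≈ -13.53°, λ = atan2(p_y, p_x) ≈ 170.14°.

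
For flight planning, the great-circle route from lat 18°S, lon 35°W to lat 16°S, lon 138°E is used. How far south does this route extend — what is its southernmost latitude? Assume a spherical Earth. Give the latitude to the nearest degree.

The great circle lies in the plane with unit normal n̂ = (p₁ × p₂)/|p₁ × p₂|.
Here n̂_z ≈ +0.196; the vertex latitude is φ_max = arccos|n̂_z| ≈ 78.7°.

≈ 79°S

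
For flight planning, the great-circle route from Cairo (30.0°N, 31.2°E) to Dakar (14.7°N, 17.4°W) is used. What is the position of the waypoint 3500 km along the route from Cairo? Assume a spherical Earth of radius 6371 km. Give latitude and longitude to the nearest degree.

Convert each endpoint to a unit vector on the sphere (x = cos φ cos λ, y = cos φ sin λ, z = sin φ).
The central angle between the endpoints is δ = arccos(p₁·p₂) ≈ 0.822 rad (47.1°). The total great-circle distance is δ·R ≈ 0.822 × 6371 ≈ 5236 km, so the target fraction is f = 3500/5236 ≈ 0.668.
Interpolate at f ≈ 0.668 with slerp weights a = sin((1−f)δ)/sin δ ≈ 0.367, b = sin(fδ)/sin δ ≈ 0.713.
p = a·p₁ + b·p₂ ≈ (0.930, -0.041, 0.365); φ = arcsin(p_z) ≈ 21.39°, λ = atan2(p_y, p_x) ≈ -2.54°.

≈ 21°N, 3°W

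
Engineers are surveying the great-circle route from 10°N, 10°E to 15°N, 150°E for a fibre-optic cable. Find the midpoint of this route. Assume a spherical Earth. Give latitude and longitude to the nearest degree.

From cos δ = sin φ₁ sin φ₂ + cos φ₁ cos φ₂ cos Δλ, the central angle is δ ≈ 2.324 rad (133.1°).
Interpolate at f = 1/2 with slerp weights a = sin((1−f)δ)/sin δ ≈ 1.257, b = sin(fδ)/sin δ ≈ 1.257.
p = a·p₁ + b·p₂ ≈ (0.168, 0.822, 0.544); φ = arcsin(p_z) ≈ 32.94°, λ = atan2(p_y, p_x) ≈ 78.48°.

≈ 33°N, 78°E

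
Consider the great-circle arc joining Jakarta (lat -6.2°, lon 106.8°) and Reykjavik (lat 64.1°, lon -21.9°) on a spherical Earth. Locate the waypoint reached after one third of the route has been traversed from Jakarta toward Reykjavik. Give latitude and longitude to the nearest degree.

From cos δ = sin φ₁ sin φ₂ + cos φ₁ cos φ₂ cos Δλ, the central angle is δ ≈ 1.948 rad (111.6°).
Interpolate at f = 1/3 with slerp weights a = sin((1−f)δ)/sin δ ≈ 1.036, b = sin(fδ)/sin δ ≈ 0.651.
p = a·p₁ + b·p₂ ≈ (-0.034, 0.880, 0.473); φ = arcsin(p_z) ≈ 28.25°, λ = atan2(p_y, p_x) ≈ 92.22°.

≈ lat 28°, lon 92°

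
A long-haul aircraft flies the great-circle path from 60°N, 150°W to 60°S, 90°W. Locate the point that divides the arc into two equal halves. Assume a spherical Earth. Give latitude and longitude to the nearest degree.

≈ 0°N, 120°W

The haversine formula gives a central angle δ ≈ 2.246 rad (128.7°) between the endpoints.
Interpolate at f = 1/2 with slerp weights a = sin((1−f)δ)/sin δ ≈ 1.155, b = sin(fδ)/sin δ ≈ 1.155.
p = a·p₁ + b·p₂ ≈ (-0.500, -0.866, 0.000); φ = arcsin(p_z) ≈ 0.00°, λ = atan2(p_y, p_x) ≈ -120.00°.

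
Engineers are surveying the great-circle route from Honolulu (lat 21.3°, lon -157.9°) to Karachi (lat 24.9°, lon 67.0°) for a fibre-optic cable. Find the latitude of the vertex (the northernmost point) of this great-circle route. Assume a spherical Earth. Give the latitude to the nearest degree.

≈ 48°

The great circle lies in the plane with unit normal n̂ = (p₁ × p₂)/|p₁ × p₂|.
Here n̂_z ≈ -0.666; the vertex latitude is φ_max = arccos|n̂_z| ≈ 48.2°.
Check via Clairaut: cos φ_max = |cos φ₁| · sin C = cos(21.3°)·sin(45.7°) ≈ 0.666, again giving ≈ 48.2°.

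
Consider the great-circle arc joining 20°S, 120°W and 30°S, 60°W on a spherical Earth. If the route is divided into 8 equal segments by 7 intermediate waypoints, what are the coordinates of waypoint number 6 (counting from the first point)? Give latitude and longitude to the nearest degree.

From cos δ = sin φ₁ sin φ₂ + cos φ₁ cos φ₂ cos Δλ, the central angle is δ ≈ 0.955 rad (54.7°).
Interpolate at f = 6/8 with slerp weights a = sin((1−f)δ)/sin δ ≈ 0.290, b = sin(fδ)/sin δ ≈ 0.804.
p = a·p₁ + b·p₂ ≈ (0.212, -0.839, -0.501); φ = arcsin(p_z) ≈ -30.08°, λ = atan2(p_y, p_x) ≈ -75.81°.

≈ 30°S, 76°W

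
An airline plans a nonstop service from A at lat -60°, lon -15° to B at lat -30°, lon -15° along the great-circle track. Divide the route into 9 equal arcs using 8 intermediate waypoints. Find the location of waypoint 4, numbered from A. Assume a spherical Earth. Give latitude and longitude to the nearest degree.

≈ lat -47°, lon -15°

The haversine formula gives a central angle δ ≈ 0.524 rad (30.0°) between the endpoints.
Interpolate at f = 4/9 with slerp weights a = sin((1−f)δ)/sin δ ≈ 0.574, b = sin(fδ)/sin δ ≈ 0.461.
p = a·p₁ + b·p₂ ≈ (0.663, -0.178, -0.727); φ = arcsin(p_z) ≈ -46.67°, λ = atan2(p_y, p_x) ≈ -15.00°.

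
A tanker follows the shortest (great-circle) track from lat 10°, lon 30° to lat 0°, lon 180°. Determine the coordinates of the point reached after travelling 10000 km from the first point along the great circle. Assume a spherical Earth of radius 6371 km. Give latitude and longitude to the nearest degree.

≈ lat 16°, lon 123°

Write both endpoints as unit vectors p₁, p₂ with components (cos φ cos λ, cos φ sin λ, sin φ).
The central angle between the endpoints is δ = arccos(p₁·p₂) ≈ 2.592 rad (148.5°). The total great-circle distance is δ·R ≈ 2.592 × 6371 ≈ 16515 km, so the target fraction is f = 10000/16515 ≈ 0.606.
Interpolate at f ≈ 0.606 with slerp weights a = sin((1−f)δ)/sin δ ≈ 1.635, b = sin(fδ)/sin δ ≈ 1.915.
p = a·p₁ + b·p₂ ≈ (-0.521, 0.805, 0.284); φ = arcsin(p_z) ≈ 16.49°, λ = atan2(p_y, p_x) ≈ 122.92°.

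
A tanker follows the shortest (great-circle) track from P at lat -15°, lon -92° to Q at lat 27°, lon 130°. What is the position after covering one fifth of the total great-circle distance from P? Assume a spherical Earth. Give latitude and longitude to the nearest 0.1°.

≈ lat -2.5°, lon -117.3°

Convert each endpoint to a unit vector on the sphere (x = cos φ cos λ, y = cos φ sin λ, z = sin φ).
The central angle between the endpoints is δ = arccos(p₁·p₂) ≈ 2.430 rad (139.2°).
Interpolate at f = 1/5 with slerp weights a = sin((1−f)δ)/sin δ ≈ 1.425, b = sin(fδ)/sin δ ≈ 0.715.
p = a·p₁ + b·p₂ ≈ (-0.457, -0.888, -0.044); φ = arcsin(p_z) ≈ -2.54°, λ = atan2(p_y, p_x) ≈ -117.25°.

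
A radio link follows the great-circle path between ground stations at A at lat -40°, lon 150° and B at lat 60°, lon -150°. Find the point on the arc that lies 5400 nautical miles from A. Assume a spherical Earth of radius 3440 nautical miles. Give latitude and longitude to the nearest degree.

Convert each endpoint to a unit vector on the sphere (x = cos φ cos λ, y = cos φ sin λ, z = sin φ).
The central angle between the endpoints is δ = arccos(p₁·p₂) ≈ 1.945 rad (111.4°). The total great-circle distance is δ·R ≈ 1.945 × 3440 ≈ 6689 nmi, so the target fraction is f = 5400/6689 ≈ 0.807.
Interpolate at f ≈ 0.807 with slerp weights a = sin((1−f)δ)/sin δ ≈ 0.393, b = sin(fδ)/sin δ ≈ 1.074.
p = a·p₁ + b·p₂ ≈ (-0.726, -0.118, 0.677); φ = arcsin(p_z) ≈ 42.65°, λ = atan2(p_y, p_x) ≈ -170.78°.

≈ lat 43°, lon -171°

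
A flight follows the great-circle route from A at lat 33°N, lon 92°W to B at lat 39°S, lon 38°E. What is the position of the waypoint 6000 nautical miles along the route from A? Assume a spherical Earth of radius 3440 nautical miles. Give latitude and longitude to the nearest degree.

Write both endpoints as unit vectors p₁, p₂ with components (cos φ cos λ, cos φ sin λ, sin φ).
The central angle between the endpoints is δ = arccos(p₁·p₂) ≈ 2.437 rad (139.6°). The total great-circle distance is δ·R ≈ 2.437 × 3440 ≈ 8382 nmi, so the target fraction is f = 6000/8382 ≈ 0.716.
Interpolate at f ≈ 0.716 with slerp weights a = sin((1−f)δ)/sin δ ≈ 0.985, b = sin(fδ)/sin δ ≈ 1.520.
p = a·p₁ + b·p₂ ≈ (0.902, -0.099, -0.420); φ = arcsin(p_z) ≈ -24.83°, λ = atan2(p_y, p_x) ≈ -6.24°.

≈ lat 25°S, lon 6°W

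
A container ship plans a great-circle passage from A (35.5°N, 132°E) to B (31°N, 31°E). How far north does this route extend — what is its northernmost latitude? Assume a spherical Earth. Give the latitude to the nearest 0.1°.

≈ 46.0°N

The great circle lies in the plane with unit normal n̂ = (p₁ × p₂)/|p₁ × p₂|.
Here n̂_z ≈ -0.695; the vertex latitude is φ_max = arccos|n̂_z| ≈ 46.0°.
Check via Clairaut: cos φ_max = |cos φ₁| · sin C = cos(35.5°)·sin(58.6°) ≈ 0.695, again giving ≈ 46.0°.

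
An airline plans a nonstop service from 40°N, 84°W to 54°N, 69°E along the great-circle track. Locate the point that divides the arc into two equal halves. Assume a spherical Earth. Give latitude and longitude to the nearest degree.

Convert each endpoint to a unit vector on the sphere (x = cos φ cos λ, y = cos φ sin λ, z = sin φ).
The central angle between the endpoints is δ = arccos(p₁·p₂) ≈ 1.452 rad (83.2°).
Interpolate at f = 1/2 with slerp weights a = sin((1−f)δ)/sin δ ≈ 0.669, b = sin(fδ)/sin δ ≈ 0.669.
p = a·p₁ + b·p₂ ≈ (0.194, -0.142, 0.971); φ = arcsin(p_z) ≈ 76.06°, λ = atan2(p_y, p_x) ≈ -36.24°.

≈ 76°N, 36°W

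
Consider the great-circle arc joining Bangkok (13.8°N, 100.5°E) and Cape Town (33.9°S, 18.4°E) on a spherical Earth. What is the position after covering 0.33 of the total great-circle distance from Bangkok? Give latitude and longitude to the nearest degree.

≈ (4°S, 76°E)

Write both endpoints as unit vectors p₁, p₂ with components (cos φ cos λ, cos φ sin λ, sin φ).
The central angle between the endpoints is δ = arccos(p₁·p₂) ≈ 1.593 rad (91.3°).
Interpolate at f = 0.33 with slerp weights a = sin((1−f)δ)/sin δ ≈ 0.876, b = sin(fδ)/sin δ ≈ 0.502.
p = a·p₁ + b·p₂ ≈ (0.240, 0.968, -0.071); φ = arcsin(p_z) ≈ -4.07°, λ = atan2(p_y, p_x) ≈ 76.06°.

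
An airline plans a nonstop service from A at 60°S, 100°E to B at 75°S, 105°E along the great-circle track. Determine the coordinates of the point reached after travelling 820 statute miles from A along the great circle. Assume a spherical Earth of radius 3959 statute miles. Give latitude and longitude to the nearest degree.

≈ 72°S, 103°E

Convert each endpoint to a unit vector on the sphere (x = cos φ cos λ, y = cos φ sin λ, z = sin φ).
The central angle between the endpoints is δ = arccos(p₁·p₂) ≈ 0.264 rad (15.1°). The total great-circle distance is δ·R ≈ 0.264 × 3959 ≈ 1044 mi, so the target fraction is f = 820/1044 ≈ 0.785.
Interpolate at f ≈ 0.785 with slerp weights a = sin((1−f)δ)/sin δ ≈ 0.217, b = sin(fδ)/sin δ ≈ 0.789.
p = a·p₁ + b·p₂ ≈ (-0.072, 0.304, -0.950); φ = arcsin(p_z) ≈ -71.80°, λ = atan2(p_y, p_x) ≈ 103.27°.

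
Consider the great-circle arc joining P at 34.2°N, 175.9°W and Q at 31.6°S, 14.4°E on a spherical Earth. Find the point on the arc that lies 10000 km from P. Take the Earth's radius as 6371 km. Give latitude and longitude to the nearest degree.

≈ 11°N, 86°E

The haversine formula gives a central angle δ ≈ 2.984 rad (171.0°) between the endpoints. The total great-circle distance is δ·R ≈ 2.984 × 6371 ≈ 19011 km, so the target fraction is f = 10000/19011 ≈ 0.526.
Interpolate at f ≈ 0.526 with slerp weights a = sin((1−f)δ)/sin δ ≈ 6.297, b = sin(fδ)/sin δ ≈ 6.374.
p = a·p₁ + b·p₂ ≈ (0.064, 0.978, 0.199); φ = arcsin(p_z) ≈ 11.49°, λ = atan2(p_y, p_x) ≈ 86.25°.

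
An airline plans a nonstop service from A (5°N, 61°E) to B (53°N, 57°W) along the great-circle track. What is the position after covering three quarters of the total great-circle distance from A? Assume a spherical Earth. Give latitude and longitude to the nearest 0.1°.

≈ (56.5°N, 12.3°W)

Write both endpoints as unit vectors p₁, p₂ with components (cos φ cos λ, cos φ sin λ, sin φ).
The central angle between the endpoints is δ = arccos(p₁·p₂) ≈ 1.784 rad (102.2°).
Interpolate at f = 3/4 with slerp weights a = sin((1−f)δ)/sin δ ≈ 0.441, b = sin(fδ)/sin δ ≈ 0.996.
p = a·p₁ + b·p₂ ≈ (0.540, -0.118, 0.834); φ = arcsin(p_z) ≈ 56.48°, λ = atan2(p_y, p_x) ≈ -12.33°.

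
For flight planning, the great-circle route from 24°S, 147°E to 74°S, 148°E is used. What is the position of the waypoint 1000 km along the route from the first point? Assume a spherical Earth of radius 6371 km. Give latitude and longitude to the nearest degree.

≈ 33°S, 147°E

Convert each endpoint to a unit vector on the sphere (x = cos φ cos λ, y = cos φ sin λ, z = sin φ).
The central angle between the endpoints is δ = arccos(p₁·p₂) ≈ 0.873 rad (50.0°). The total great-circle distance is δ·R ≈ 0.873 × 6371 ≈ 5560 km, so the target fraction is f = 1000/5560 ≈ 0.180.
Interpolate at f ≈ 0.180 with slerp weights a = sin((1−f)δ)/sin δ ≈ 0.857, b = sin(fδ)/sin δ ≈ 0.204.
p = a·p₁ + b·p₂ ≈ (-0.704, 0.456, -0.545); φ = arcsin(p_z) ≈ -32.99°, λ = atan2(p_y, p_x) ≈ 147.07°.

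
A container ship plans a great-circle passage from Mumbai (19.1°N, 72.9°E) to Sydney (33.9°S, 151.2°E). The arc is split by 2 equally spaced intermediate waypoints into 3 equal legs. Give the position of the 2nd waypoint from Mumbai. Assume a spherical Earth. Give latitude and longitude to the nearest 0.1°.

≈ 18.8°S, 121.5°E

Convert each endpoint to a unit vector on the sphere (x = cos φ cos λ, y = cos φ sin λ, z = sin φ).
The central angle between the endpoints is δ = arccos(p₁·p₂) ≈ 1.594 rad (91.3°).
Interpolate at f = 2/3 with slerp weights a = sin((1−f)δ)/sin δ ≈ 0.507, b = sin(fδ)/sin δ ≈ 0.874.
p = a·p₁ + b·p₂ ≈ (-0.495, 0.807, -0.322); φ = arcsin(p_z) ≈ -18.76°, λ = atan2(p_y, p_x) ≈ 121.51°.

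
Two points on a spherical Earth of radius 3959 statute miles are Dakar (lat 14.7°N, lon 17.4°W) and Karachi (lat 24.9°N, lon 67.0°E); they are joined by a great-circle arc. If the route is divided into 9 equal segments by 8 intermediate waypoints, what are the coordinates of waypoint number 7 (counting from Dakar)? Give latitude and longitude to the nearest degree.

Write both endpoints as unit vectors p₁, p₂ with components (cos φ cos λ, cos φ sin λ, sin φ).
The central angle between the endpoints is δ = arccos(p₁·p₂) ≈ 1.377 rad (78.9°).
Interpolate at f = 7/9 with slerp weights a = sin((1−f)δ)/sin δ ≈ 0.307, b = sin(fδ)/sin δ ≈ 0.894.
p = a·p₁ + b·p₂ ≈ (0.600, 0.658, 0.455); φ = arcsin(p_z) ≈ 27.03°, λ = atan2(p_y, p_x) ≈ 47.62°.

≈ lat 27°N, lon 48°E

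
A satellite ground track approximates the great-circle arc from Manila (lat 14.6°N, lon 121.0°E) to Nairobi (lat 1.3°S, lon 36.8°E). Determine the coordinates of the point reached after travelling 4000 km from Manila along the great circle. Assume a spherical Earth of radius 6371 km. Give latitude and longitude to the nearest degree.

≈ lat 10°N, lon 84°E

Convert each endpoint to a unit vector on the sphere (x = cos φ cos λ, y = cos φ sin λ, z = sin φ).
The central angle between the endpoints is δ = arccos(p₁·p₂) ≈ 1.479 rad (84.7°). The total great-circle distance is δ·R ≈ 1.479 × 6371 ≈ 9420 km, so the target fraction is f = 4000/9420 ≈ 0.425.
Interpolate at f ≈ 0.425 with slerp weights a = sin((1−f)δ)/sin δ ≈ 0.755, b = sin(fδ)/sin δ ≈ 0.590.
p = a·p₁ + b·p₂ ≈ (0.096, 0.980, 0.177); φ = arcsin(p_z) ≈ 10.19°, λ = atan2(p_y, p_x) ≈ 84.41°.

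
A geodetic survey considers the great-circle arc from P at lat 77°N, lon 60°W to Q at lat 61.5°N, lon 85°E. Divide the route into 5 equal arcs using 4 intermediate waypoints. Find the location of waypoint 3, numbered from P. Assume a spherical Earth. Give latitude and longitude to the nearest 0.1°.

The haversine formula gives a central angle δ ≈ 0.695 rad (39.8°) between the endpoints.
Interpolate at f = 3/5 with slerp weights a = sin((1−f)δ)/sin δ ≈ 0.429, b = sin(fδ)/sin δ ≈ 0.632.
p = a·p₁ + b·p₂ ≈ (0.074, 0.217, 0.973); φ = arcsin(p_z) ≈ 76.73°, λ = atan2(p_y, p_x) ≈ 71.06°.

≈ lat 76.7°N, lon 71.1°E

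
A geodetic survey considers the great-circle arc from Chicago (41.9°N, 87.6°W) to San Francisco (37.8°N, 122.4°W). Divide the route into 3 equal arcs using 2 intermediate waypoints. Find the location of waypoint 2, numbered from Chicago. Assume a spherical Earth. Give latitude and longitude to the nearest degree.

Convert each endpoint to a unit vector on the sphere (x = cos φ cos λ, y = cos φ sin λ, z = sin φ).
The central angle between the endpoints is δ = arccos(p₁·p₂) ≈ 0.468 rad (26.8°).
Interpolate at f = 2/3 with slerp weights a = sin((1−f)δ)/sin δ ≈ 0.344, b = sin(fδ)/sin δ ≈ 0.681.
p = a·p₁ + b·p₂ ≈ (-0.277, -0.710, 0.647); φ = arcsin(p_z) ≈ 40.32°, λ = atan2(p_y, p_x) ≈ -111.34°.

≈ 40°N, 111°W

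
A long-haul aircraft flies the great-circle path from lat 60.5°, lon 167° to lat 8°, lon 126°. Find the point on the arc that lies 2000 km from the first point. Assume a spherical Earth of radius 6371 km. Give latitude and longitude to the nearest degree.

≈ lat 47°, lon 147°

The haversine formula gives a central angle δ ≈ 1.060 rad (60.7°) between the endpoints. The total great-circle distance is δ·R ≈ 1.060 × 6371 ≈ 6751 km, so the target fraction is f = 2000/6751 ≈ 0.296.
Interpolate at f ≈ 0.296 with slerp weights a = sin((1−f)δ)/sin δ ≈ 0.778, b = sin(fδ)/sin δ ≈ 0.354.
p = a·p₁ + b·p₂ ≈ (-0.579, 0.370, 0.726); φ = arcsin(p_z) ≈ 46.58°, λ = atan2(p_y, p_x) ≈ 147.45°.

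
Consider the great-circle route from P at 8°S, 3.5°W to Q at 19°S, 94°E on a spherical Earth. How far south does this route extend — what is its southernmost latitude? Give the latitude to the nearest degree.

≈ 21°S

The great circle lies in the plane with unit normal n̂ = (p₁ × p₂)/|p₁ × p₂|.
Here n̂_z ≈ +0.931; the vertex latitude is φ_max = arccos|n̂_z| ≈ 21.4°.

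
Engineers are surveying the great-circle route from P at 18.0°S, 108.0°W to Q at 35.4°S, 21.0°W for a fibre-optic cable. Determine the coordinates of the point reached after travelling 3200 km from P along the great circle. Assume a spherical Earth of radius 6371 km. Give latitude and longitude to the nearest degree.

≈ 32°S, 80°W

The haversine formula gives a central angle δ ≈ 1.349 rad (77.3°) between the endpoints. The total great-circle distance is δ·R ≈ 1.349 × 6371 ≈ 8597 km, so the target fraction is f = 3200/8597 ≈ 0.372.
Interpolate at f ≈ 0.372 with slerp weights a = sin((1−f)δ)/sin δ ≈ 0.768, b = sin(fδ)/sin δ ≈ 0.493.
p = a·p₁ + b·p₂ ≈ (0.150, -0.839, -0.523); φ = arcsin(p_z) ≈ -31.55°, λ = atan2(p_y, p_x) ≈ -79.88°.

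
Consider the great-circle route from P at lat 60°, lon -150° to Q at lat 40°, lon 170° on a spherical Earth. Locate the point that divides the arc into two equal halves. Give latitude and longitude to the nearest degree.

From cos δ = sin φ₁ sin φ₂ + cos φ₁ cos φ₂ cos Δλ, the central angle is δ ≈ 0.555 rad (31.8°).
Interpolate at f = 1/2 with slerp weights a = sin((1−f)δ)/sin δ ≈ 0.520, b = sin(fδ)/sin δ ≈ 0.520.
p = a·p₁ + b·p₂ ≈ (-0.617, -0.061, 0.784); φ = arcsin(p_z) ≈ 51.66°, λ = atan2(p_y, p_x) ≈ -174.37°.

≈ lat 52°, lon -174°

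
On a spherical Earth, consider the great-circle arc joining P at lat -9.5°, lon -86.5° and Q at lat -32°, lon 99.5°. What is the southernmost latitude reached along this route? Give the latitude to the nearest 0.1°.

The great circle lies in the plane with unit normal n̂ = (p₁ × p₂)/|p₁ × p₂|.
Here n̂_z ≈ -0.131; the vertex latitude is φ_max = arccos|n̂_z| ≈ 82.5°.
Check via Clairaut: cos φ_max = |cos φ₁| · sin C = cos(9.5°)·sin(172.4°) ≈ 0.131, again giving ≈ 82.5°.

≈ -82.5°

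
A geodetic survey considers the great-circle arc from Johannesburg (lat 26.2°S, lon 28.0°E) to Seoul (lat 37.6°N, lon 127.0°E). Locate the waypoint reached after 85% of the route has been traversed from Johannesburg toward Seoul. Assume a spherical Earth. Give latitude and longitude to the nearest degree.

From cos δ = sin φ₁ sin φ₂ + cos φ₁ cos φ₂ cos Δλ, the central angle is δ ≈ 1.961 rad (112.4°).
Interpolate at f = 0.85 with slerp weights a = sin((1−f)δ)/sin δ ≈ 0.314, b = sin(fδ)/sin δ ≈ 1.076.
p = a·p₁ + b·p₂ ≈ (-0.265, 0.813, 0.518); φ = arcsin(p_z) ≈ 31.22°, λ = atan2(p_y, p_x) ≈ 108.04°.

≈ lat 31°N, lon 108°E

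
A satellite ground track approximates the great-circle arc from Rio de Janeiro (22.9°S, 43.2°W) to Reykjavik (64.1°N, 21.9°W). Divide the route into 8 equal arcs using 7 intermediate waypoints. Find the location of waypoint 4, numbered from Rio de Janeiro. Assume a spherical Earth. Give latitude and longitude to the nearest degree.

≈ 21°N, 36°W

The haversine formula gives a central angle δ ≈ 1.546 rad (88.6°) between the endpoints.
Interpolate at f = 4/8 with slerp weights a = sin((1−f)δ)/sin δ ≈ 0.698, b = sin(fδ)/sin δ ≈ 0.698.
p = a·p₁ + b·p₂ ≈ (0.752, -0.554, 0.357); φ = arcsin(p_z) ≈ 20.89°, λ = atan2(p_y, p_x) ≈ -36.39°.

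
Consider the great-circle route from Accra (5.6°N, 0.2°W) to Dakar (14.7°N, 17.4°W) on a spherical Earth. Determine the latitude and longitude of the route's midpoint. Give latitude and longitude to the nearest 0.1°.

≈ 10.3°N, 8.7°W

The haversine formula gives a central angle δ ≈ 0.335 rad (19.2°) between the endpoints.
Interpolate at f = 1/2 with slerp weights a = sin((1−f)δ)/sin δ ≈ 0.507, b = sin(fδ)/sin δ ≈ 0.507.
p = a·p₁ + b·p₂ ≈ (0.973, -0.148, 0.178); φ = arcsin(p_z) ≈ 10.26°, λ = atan2(p_y, p_x) ≈ -8.68°.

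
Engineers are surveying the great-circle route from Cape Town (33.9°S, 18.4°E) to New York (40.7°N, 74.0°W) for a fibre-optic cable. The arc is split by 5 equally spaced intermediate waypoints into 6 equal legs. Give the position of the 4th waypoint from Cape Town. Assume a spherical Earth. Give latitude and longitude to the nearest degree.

≈ 18°N, 39°W

Write both endpoints as unit vectors p₁, p₂ with components (cos φ cos λ, cos φ sin λ, sin φ).
The central angle between the endpoints is δ = arccos(p₁·p₂) ≈ 1.971 rad (113.0°).
Interpolate at f = 4/6 with slerp weights a = sin((1−f)δ)/sin δ ≈ 0.663, b = sin(fδ)/sin δ ≈ 1.050.
p = a·p₁ + b·p₂ ≈ (0.742, -0.592, 0.315); φ = arcsin(p_z) ≈ 18.36°, λ = atan2(p_y, p_x) ≈ -38.57°.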